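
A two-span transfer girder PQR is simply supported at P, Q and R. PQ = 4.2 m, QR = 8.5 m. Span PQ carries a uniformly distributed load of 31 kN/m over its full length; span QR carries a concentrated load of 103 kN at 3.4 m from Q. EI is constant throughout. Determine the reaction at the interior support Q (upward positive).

Release continuity at Q by inserting a hinge; the redundant is the internal moment M_Q. The primary structure is two simply-supported spans PQ and QR.
Discontinuity in slope at Q on the released structure — sum the simple-span end rotations:
  span PQ: UDL 31: wL³/(24EI) = 95.7/EI
  span QR: point load 103 at a = 3.4: Pab(L + b)/(6LEI) = 476.3/EI
  relative rotation θ_0 = (95.7 + 476.3)/EI = 572/EI
A unit hogging moment at Q produces rotation L₁/(3EI) + L₂/(3EI) = 4.233/EI.
Slope continuity at Q: θ_0 = M_Q·4.233/EI, so M_Q = 572/4.233 = 135.1 kN·m (hogging).
Span PQ, ΣM about P with M_Q applied at Q: R_Q^{PQ}·4.2 = 273.4 + 135.1, so R_Q^{PQ} = 97.27 kN and R_P = 130.2 − 97.27 = 32.93 kN.
Span QR, ΣM about R: R_Q^{QR}·8.5 = 525.3 + 135.1, so R_Q^{QR} = 77.7 kN and R_R = 103 − 77.7 = 25.3 kN.
R_Q = 97.27 + 77.7 = 175 kN.

R_Q = 175 kN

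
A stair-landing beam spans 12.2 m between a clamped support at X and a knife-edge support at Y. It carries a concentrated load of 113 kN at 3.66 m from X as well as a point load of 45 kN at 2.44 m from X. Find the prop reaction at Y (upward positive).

R_Y = 16.25 kN

Take the reaction at Y as the redundant and release it; the primary structure is a cantilever fixed at X.
Free-end deflection of the primary structure under the applied loading (downward +):
  point load 113 at a = 3.66: Pa²(3L − a)/(6EI) = 8310/EI
  point load 45 at a = 2.44: Pa²(3L − a)/(6EI) = 1525/EI
  δ_0 = 9836/EI
Flexibility coefficient — unit upward force at Y: δ_{YY} = L³/(3EI) = 605.3/EI.
Compatibility at Y: δ_0 − R_Y·δ_{YY} = 0, so R_Y = 9836/605.3 = 16.25 kN.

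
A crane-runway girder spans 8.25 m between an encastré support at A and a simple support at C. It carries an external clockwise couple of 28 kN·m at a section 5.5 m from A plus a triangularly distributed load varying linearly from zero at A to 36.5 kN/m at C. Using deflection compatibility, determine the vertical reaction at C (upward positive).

Choose R_C as the redundant. The primary structure is the cantilever fixed at A.
Downward deflection at the released point C due to the loads:
  clockwise couple 28 at a = 5.5: M₀a(2L − a)/(2EI) = 847/EI
  triangular load, peak 36.5 at the free end: 11w₀L⁴/(120EI) = 15500/EI
  δ_0 = 16347/EI
Tip deflection under a unit load at C: L³/(3EI) = 187.2/EI.
Compatibility at C: δ_0 − R_C·δ_{CC} = 0, so R_C = 16347/187.2 = 87.33 kN.

R_C = 87.33 kN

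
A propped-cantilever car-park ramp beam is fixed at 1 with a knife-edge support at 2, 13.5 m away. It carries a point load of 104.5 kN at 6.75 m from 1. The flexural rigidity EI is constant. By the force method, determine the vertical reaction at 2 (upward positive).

Remove the prop at 2; the released (primary) structure is a cantilever built in at 1.
Free-end deflection of the primary structure under the applied loading (downward +):
  point load 104.5 at a = 6.75: Pa²(3L − a)/(6EI) = 26782/EI
Flexibility coefficient — unit upward force at 2: δ_{22} = L³/(3EI) = 820.1/EI.
The prop prevents deflection at 2: R_2 = δ_0/δ_{22} = 26782/820.1 = 32.66 kN.

R_2 = 32.66 kN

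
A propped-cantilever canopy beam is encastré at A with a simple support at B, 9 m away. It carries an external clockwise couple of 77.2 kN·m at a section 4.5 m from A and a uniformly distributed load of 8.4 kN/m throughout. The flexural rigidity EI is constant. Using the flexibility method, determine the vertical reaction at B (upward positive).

R_B = 38 kN

Remove the prop at B; the released (primary) structure is a cantilever built in at A.
Primary-structure tip deflection at B by superposition:
  clockwise couple 77.2 at a = 4.5: M₀a(2L − a)/(2EI) = 2345/EI
  UDL 8.4: wL⁴/(8EI) = 6889/EI
  δ_0 = 9234/EI
Tip deflection under a unit load at B: L³/(3EI) = 243/EI.
The prop prevents deflection at B: R_B = δ_0/δ_{BB} = 9234/243 = 38 kN.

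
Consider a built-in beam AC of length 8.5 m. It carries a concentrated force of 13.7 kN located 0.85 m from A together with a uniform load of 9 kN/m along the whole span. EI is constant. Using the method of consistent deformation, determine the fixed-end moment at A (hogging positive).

M_A = 63.62 kN·m

Take the two fixed-end moments M_A, M_C as redundants; the released structure is the simple span AC.
End rotations of the released simple span under the applied load (×1/EI):
  at A: point load 13.7 at a = 0.85: Pab(L + b)/(6LEI) = 28.21/EI
  at C: point load 13.7 at a = 0.85: Pab(L + a)/(6LEI) = 16.33/EI
  at A: UDL 9: wL³/(24EI) = 230.3/EI
  at C: UDL 9: wL³/(24EI) = 230.3/EI
  θ_A0 = 258.5/EI,  θ_C0 = 246.6/EI
Flexibility coefficients: a unit moment at one end gives L/(3EI) there and L/(6EI) at the far end, so f₁₁ = f₂₂ = 2.833/EI and f₁₂ = f₂₁ = 1.417/EI.
Compatibility — zero rotation at each built-in end:
  2.833 M_A + 1.417 M_C = 258.5
  1.417 M_A + 2.833 M_C = 246.6
Solving the pair gives M_A = 63.62 kN·m and M_C = 55.24 kN·m (hogging).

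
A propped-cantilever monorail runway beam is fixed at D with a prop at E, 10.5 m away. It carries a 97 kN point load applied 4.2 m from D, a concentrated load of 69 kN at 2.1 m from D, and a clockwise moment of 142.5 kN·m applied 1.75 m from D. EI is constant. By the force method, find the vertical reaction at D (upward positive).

R_D = 135.7 kN

Choose R_E as the redundant. The primary structure is the cantilever fixed at D.
Free-end deflection of the primary structure under the applied loading (downward +):
  point load 97 at a = 4.2: Pa²(3L − a)/(6EI) = 7785/EI
  point load 69 at a = 2.1: Pa²(3L − a)/(6EI) = 1491/EI
  clockwise couple 142.5 at a = 1.75: M₀a(2L − a)/(2EI) = 2400/EI
  δ_0 = 11677/EI
Tip deflection under a unit load at E: L³/(3EI) = 385.9/EI.
The prop prevents deflection at E: R_E = δ_0/δ_{EE} = 11677/385.9 = 30.26 kN.
Vertical equilibrium: R_D = ΣP − R_E = 166 − 30.26 = 135.7 kN.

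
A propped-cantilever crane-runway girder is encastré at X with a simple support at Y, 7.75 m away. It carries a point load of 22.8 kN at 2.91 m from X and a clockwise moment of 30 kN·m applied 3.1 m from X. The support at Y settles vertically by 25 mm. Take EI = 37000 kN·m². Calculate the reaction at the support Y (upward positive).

Remove the prop at Y; the released (primary) structure is a cantilever built in at X.
Free-end deflection of the primary structure under the applied loading (downward +):
  point load 22.8 at a = 2.91: Pa²(3L − a)/(6EI) = 654.5/EI
  clockwise couple 30 at a = 3.1: M₀a(2L − a)/(2EI) = 576.6/EI
  δ_0 = 1231/EI
Tip deflection under a unit load at Y: L³/(3EI) = 155.2/EI.
With EI = 37000 kN·m²: δ_0 = 0.033273 m and δ_{YY} = 0.004194 m/kN.
Compatibility — the beam at Y must follow the support down by 0.025 m: δ_0 − R_Y·δ_{YY} = 0.025, so R_Y = (0.033273 − 0.025)/0.004194 = 1.973 kN.

R_Y = 1.973 kN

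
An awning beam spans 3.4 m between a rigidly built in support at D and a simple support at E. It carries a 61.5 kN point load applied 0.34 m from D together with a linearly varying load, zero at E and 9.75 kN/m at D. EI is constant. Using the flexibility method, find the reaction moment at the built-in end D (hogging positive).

Choose R_E as the redundant. The primary structure is the cantilever fixed at D.
Free-end deflection of the primary structure under the applied loading (downward +):
  point load 61.5 at a = 0.34: Pa²(3L − a)/(6EI) = 11.68/EI
  triangular load, peak 9.75 at the fixed end: w₀L⁴/(30EI) = 43.43/EI
  δ_0 = 55.11/EI
Flexibility coefficient — unit upward force at E: δ_{EE} = L³/(3EI) = 13.1/EI.
Compatibility at E: δ_0 − R_E·δ_{EE} = 0, so R_E = 55.11/13.1 = 4.207 kN.
Moment equilibrium about D: M_D = Σ(load moments about D) − R_E·L = 39.7 − 4.207×3.4 = 25.39 kN·m.

M_D = 25.39 kN·m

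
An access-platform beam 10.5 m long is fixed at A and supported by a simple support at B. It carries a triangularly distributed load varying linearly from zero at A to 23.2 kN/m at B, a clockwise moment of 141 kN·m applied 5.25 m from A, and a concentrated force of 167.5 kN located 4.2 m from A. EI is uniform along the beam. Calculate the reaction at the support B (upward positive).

Remove the prop at B; the released (primary) structure is a cantilever built in at A.
Free-end deflection of the primary structure under the applied loading (downward +):
  triangular load, peak 23.2 at the free end: 11w₀L⁴/(120EI) = 25850/EI
  clockwise couple 141 at a = 5.25: M₀a(2L − a)/(2EI) = 5829/EI
  point load 167.5 at a = 4.2: Pa²(3L − a)/(6EI) = 13444/EI
  δ_0 = 45123/EI
Tip deflection under a unit load at B: L³/(3EI) = 385.9/EI.
Compatibility at B: δ_0 − R_B·δ_{BB} = 0, so R_B = 45123/385.9 = 116.9 kN.

R_B = 116.9 kN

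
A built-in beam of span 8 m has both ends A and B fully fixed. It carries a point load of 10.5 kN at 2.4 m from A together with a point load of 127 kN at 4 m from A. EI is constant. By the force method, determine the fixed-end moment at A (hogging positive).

M_A = 139.3 kN·m

Take the two fixed-end moments M_A, M_B as redundants; the released structure is the simple span AB.
Simple-span end rotations at A and B under the given loads:
  at A: point load 10.5 at a = 2.4: Pab(L + b)/(6LEI) = 39.98/EI
  at B: point load 10.5 at a = 2.4: Pab(L + a)/(6LEI) = 30.58/EI
  at A: point load 127 at a = 4: Pab(L + b)/(6LEI) = 508/EI
  at B: point load 127 at a = 4: Pab(L + a)/(6LEI) = 508/EI
  θ_A0 = 548/EI,  θ_B0 = 538.6/EI
Flexibility coefficients: a unit moment at one end gives L/(3EI) there and L/(6EI) at the far end, so f₁₁ = f₂₂ = 2.667/EI and f₁₂ = f₂₁ = 1.333/EI.
Compatibility — zero rotation at each built-in end:
  2.667 M_A + 1.333 M_B = 548
  1.333 M_A + 2.667 M_B = 538.6
Solving the pair gives M_A = 139.3 kN·m and M_B = 132.3 kN·m (hogging).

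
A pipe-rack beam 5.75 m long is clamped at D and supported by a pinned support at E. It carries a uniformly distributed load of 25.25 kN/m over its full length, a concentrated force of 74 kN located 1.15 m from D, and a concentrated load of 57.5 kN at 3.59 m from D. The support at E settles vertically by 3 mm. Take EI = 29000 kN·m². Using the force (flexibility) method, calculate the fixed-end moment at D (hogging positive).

Release the roller at E. Primary structure: cantilever fixed at D.
Free-end deflection of the primary structure under the applied loading (downward +):
  UDL 25.25: wL⁴/(8EI) = 3450/EI
  point load 74 at a = 1.15: Pa²(3L − a)/(6EI) = 262.6/EI
  point load 57.5 at a = 3.59: Pa²(3L − a)/(6EI) = 1687/EI
  δ_0 = 5400/EI
Tip deflection under a unit load at E: L³/(3EI) = 63.37/EI.
With EI = 29000 kN·m²: δ_0 = 0.18621 m and δ_{EE} = 0.002185 m/kN.
Compatibility — the beam at E must follow the support down by 0.003 m: δ_0 − R_E·δ_{EE} = 0.003, so R_E = (0.18621 − 0.003)/0.002185 = 83.84 kN.
Moment equilibrium about D: M_D = Σ(load moments about D) − R_E·L = 708.9 − 83.84×5.75 = 226.9 kN·m.

M_D = 226.9 kN·m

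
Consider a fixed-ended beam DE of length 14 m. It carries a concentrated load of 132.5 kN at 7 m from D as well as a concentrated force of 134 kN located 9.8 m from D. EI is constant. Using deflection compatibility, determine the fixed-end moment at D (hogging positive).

M_D = 350.1 kN·m

Release both end moments; the primary structure is a simply-supported span DE with redundants M_D and M_E.
End rotations of the released simple span under the applied load (×1/EI):
  at D: point load 132.5 at a = 7: Pab(L + b)/(6LEI) = 1623/EI
  at E: point load 132.5 at a = 7: Pab(L + a)/(6LEI) = 1623/EI
  at D: point load 134 at a = 9.8: Pab(L + b)/(6LEI) = 1195/EI
  at E: point load 134 at a = 9.8: Pab(L + a)/(6LEI) = 1563/EI
  θ_D0 = 2818/EI,  θ_E0 = 3186/EI
Flexibility coefficients: a unit moment at one end gives L/(3EI) there and L/(6EI) at the far end, so f₁₁ = f₂₂ = 4.667/EI and f₁₂ = f₂₁ = 2.333/EI.
Compatibility — zero rotation at each built-in end:
  4.667 M_D + 2.333 M_E = 2818
  2.333 M_D + 4.667 M_E = 3186
Solving the pair gives M_D = 350.1 kN·m and M_E = 507.6 kN·m (hogging).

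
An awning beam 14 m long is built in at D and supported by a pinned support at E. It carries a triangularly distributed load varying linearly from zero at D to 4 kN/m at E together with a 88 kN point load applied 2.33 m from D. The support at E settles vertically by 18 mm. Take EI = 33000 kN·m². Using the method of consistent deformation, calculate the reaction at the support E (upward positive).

Choose R_E as the redundant. The primary structure is the cantilever fixed at D.
Deflection at E on the released cantilever, summing each load's contribution:
  triangular load, peak 4 at the free end: 11w₀L⁴/(120EI) = 14086/EI
  point load 88 at a = 2.33: Pa²(3L − a)/(6EI) = 3159/EI
  δ_0 = 17245/EI
Tip deflection under a unit load at E: L³/(3EI) = 914.7/EI.
With EI = 33000 kN·m²: δ_0 = 0.52256 m and δ_{EE} = 0.027717 m/kN.
Compatibility — the beam at E must follow the support down by 0.018 m: δ_0 − R_E·δ_{EE} = 0.018, so R_E = (0.52256 − 0.018)/0.027717 = 18.2 kN.

R_E = 18.2 kN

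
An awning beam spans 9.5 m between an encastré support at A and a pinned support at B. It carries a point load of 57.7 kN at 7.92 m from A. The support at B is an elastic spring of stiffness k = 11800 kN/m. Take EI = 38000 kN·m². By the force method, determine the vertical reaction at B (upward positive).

R_B = 42.95 kN

Remove the prop at B; the released (primary) structure is a cantilever built in at A.
Primary-structure tip deflection at B by superposition:
  point load 57.7 at a = 7.92: Pa²(3L − a)/(6EI) = 12414/EI
Flexibility coefficient — unit upward force at B: δ_{BB} = L³/(3EI) = 285.8/EI.
With EI = 38000 kN·m²: δ_0 = 0.32669 m and δ_{BB} = 0.007521 m/kN.
Compatibility — the spring shortens by R_B/k under the reaction it provides: δ_0 − R_B·δ_{BB} = R_B/k. With 1/k = 0.000085 m/kN, R_B = δ_0 / (δ_{BB} + 1/k) = 0.32669 / (0.007521 + 0.000085) = 42.95 kN.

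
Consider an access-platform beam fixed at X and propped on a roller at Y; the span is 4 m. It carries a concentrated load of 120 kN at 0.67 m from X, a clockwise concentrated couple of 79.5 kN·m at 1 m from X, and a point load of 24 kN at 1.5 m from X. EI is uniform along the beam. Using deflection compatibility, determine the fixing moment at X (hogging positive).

Remove the prop at Y; the released (primary) structure is a cantilever built in at X.
Downward deflection at the released point Y due to the loads:
  point load 120 at a = 0.67: Pa²(3L − a)/(6EI) = 101.7/EI
  clockwise couple 79.5 at a = 1: M₀a(2L − a)/(2EI) = 278.2/EI
  point load 24 at a = 1.5: Pa²(3L − a)/(6EI) = 94.5/EI
  δ_0 = 474.5/EI
Flexibility coefficient — unit upward force at Y: δ_{YY} = L³/(3EI) = 21.33/EI.
Compatibility at Y: δ_0 − R_Y·δ_{YY} = 0, so R_Y = 474.5/21.33 = 22.24 kN.
Moment equilibrium about X: M_X = Σ(load moments about X) − R_Y·L = 195.9 − 22.24×4 = 106.9 kN·m.

M_X = 106.9 kN·m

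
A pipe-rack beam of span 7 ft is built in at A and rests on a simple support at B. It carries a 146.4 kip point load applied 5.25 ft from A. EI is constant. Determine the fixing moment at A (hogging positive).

Take the reaction at B as the redundant and release it; the primary structure is a cantilever fixed at A.
Downward deflection at the released point B due to the loads:
  point load 146.4 at a = 5.25: Pa²(3L − a)/(6EI) = 10592/EI
Tip deflection under a unit load at B: L³/(3EI) = 114.3/EI.
Compatibility at B: δ_0 − R_B·δ_{BB} = 0, so R_B = 10592/114.3 = 92.64 kip.
Moment equilibrium about A: M_A = Σ(load moments about A) − R_B·L = 768.6 − 92.64×7 = 120.1 kip·ft.

M_A = 120.1 kip·ft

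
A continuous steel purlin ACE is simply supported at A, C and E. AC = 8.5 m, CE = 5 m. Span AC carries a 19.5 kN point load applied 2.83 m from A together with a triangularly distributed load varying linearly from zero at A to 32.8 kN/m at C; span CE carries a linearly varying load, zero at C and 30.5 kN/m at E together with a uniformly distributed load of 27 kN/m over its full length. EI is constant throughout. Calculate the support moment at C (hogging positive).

M_C = 162.6 kN·m

Release continuity at C by inserting a hinge; the redundant is the internal moment M_C. The primary structure is two simply-supported spans AC and CE.
End slopes at the hinge C, treating each span as simply supported:
  span AC: point load 19.5 at a = 2.83: Pab(L + a)/(6LEI) = 69.51/EI
  span AC: triangular load, peak 32.8: w₀L³/(45EI) = 447.6/EI
  span CE: triangular load, peak 30.5: 7w₀L³/(360EI) = 74.13/EI
  span CE: UDL 27: wL³/(24EI) = 140.6/EI
  relative rotation θ_0 = (517.1 + 214.8)/EI = 731.9/EI
A unit hogging moment at C produces rotation L₁/(3EI) + L₂/(3EI) = 4.5/EI.
Compatibility: M_C·(L₁+L₂)/(3EI) = θ_0, giving M_C = 162.6 kN·m (hogging).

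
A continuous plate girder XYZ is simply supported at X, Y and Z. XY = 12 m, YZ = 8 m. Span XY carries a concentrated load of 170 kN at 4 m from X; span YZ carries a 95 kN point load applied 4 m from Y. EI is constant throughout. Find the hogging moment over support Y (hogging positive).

Insert a hinge at Y; M_Y is the redundant, and each span becomes simply supported.
End slopes at the hinge Y, treating each span as simply supported:
  span XY: point load 170 at a = 4: Pab(L + a)/(6LEI) = 1209/EI
  span YZ: point load 95 at a = 4: Pab(L + b)/(6LEI) = 380/EI
  relative rotation θ_0 = (1209 + 380)/EI = 1589/EI
A unit hogging moment at Y produces rotation L₁/(3EI) + L₂/(3EI) = 6.667/EI.
Slope continuity at Y: θ_0 = M_Y·6.667/EI, so M_Y = 1589/6.667 = 238.3 kN·m (hogging).

M_Y = 238.3 kN·m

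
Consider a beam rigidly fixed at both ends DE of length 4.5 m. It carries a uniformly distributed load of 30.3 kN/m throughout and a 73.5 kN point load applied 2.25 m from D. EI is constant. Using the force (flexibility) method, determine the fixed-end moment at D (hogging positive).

Take the two fixed-end moments M_D, M_E as redundants; the released structure is the simple span DE.
End rotations of the released simple span under the applied load (×1/EI):
  at D: UDL 30.3: wL³/(24EI) = 115/EI
  at E: UDL 30.3: wL³/(24EI) = 115/EI
  at D: point load 73.5 at a = 2.25: Pab(L + b)/(6LEI) = 93.02/EI
  at E: point load 73.5 at a = 2.25: Pab(L + a)/(6LEI) = 93.02/EI
  θ_D0 = 208.1/EI,  θ_E0 = 208.1/EI
Flexibility coefficients: a unit moment at one end gives L/(3EI) there and L/(6EI) at the far end, so f₁₁ = f₂₂ = 1.5/EI and f₁₂ = f₂₁ = 0.75/EI.
Compatibility — zero rotation at each built-in end:
  1.5 M_D + 0.75 M_E = 208.1
  0.75 M_D + 1.5 M_E = 208.1
Solving the pair gives M_D = 92.47 kN·m and M_E = 92.47 kN·m (hogging).

M_D = 92.47 kN·m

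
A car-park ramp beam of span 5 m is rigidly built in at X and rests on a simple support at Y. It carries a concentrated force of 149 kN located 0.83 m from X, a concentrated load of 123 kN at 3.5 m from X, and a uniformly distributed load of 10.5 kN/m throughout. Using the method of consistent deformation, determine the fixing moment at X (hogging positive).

M_X = 211.3 kN·m

Take the reaction at Y as the redundant and release it; the primary structure is a cantilever fixed at X.
Deflection at Y on the released cantilever, summing each load's contribution:
  point load 149 at a = 0.83: Pa²(3L − a)/(6EI) = 242.4/EI
  point load 123 at a = 3.5: Pa²(3L − a)/(6EI) = 2888/EI
  UDL 10.5: wL⁴/(8EI) = 820.3/EI
  δ_0 = 3951/EI
Flexibility coefficient — unit upward force at Y: δ_{YY} = L³/(3EI) = 41.67/EI.
The prop prevents deflection at Y: R_Y = δ_0/δ_{YY} = 3951/41.67 = 94.82 kN.
Moment equilibrium about X: M_X = Σ(load moments about X) − R_Y·L = 685.4 − 94.82×5 = 211.3 kN·m.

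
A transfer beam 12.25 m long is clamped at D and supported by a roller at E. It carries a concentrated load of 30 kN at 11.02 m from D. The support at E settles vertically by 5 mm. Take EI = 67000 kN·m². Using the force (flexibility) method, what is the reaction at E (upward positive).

Choose R_E as the redundant. The primary structure is the cantilever fixed at D.
Primary-structure tip deflection at E by superposition:
  point load 30 at a = 11.02: Pa²(3L − a)/(6EI) = 15623/EI
Tip deflection under a unit load at E: L³/(3EI) = 612.8/EI.
With EI = 67000 kN·m²: δ_0 = 0.23318 m and δ_{EE} = 0.009146 m/kN.
Compatibility — the beam at E must follow the support down by 0.005 m: δ_0 − R_E·δ_{EE} = 0.005, so R_E = (0.23318 − 0.005)/0.009146 = 24.95 kN.

R_E = 24.95 kN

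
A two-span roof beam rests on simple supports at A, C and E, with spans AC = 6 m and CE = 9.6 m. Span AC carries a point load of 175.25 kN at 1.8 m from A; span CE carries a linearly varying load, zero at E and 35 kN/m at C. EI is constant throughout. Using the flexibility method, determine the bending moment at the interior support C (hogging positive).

Take M_C as the redundant. Released structure: two simple spans AC and CE with a hinge at C.
Rotations at C on the released spans (each span's end-slope, ×1/EI):
  span AC: point load 175.25 at a = 1.8: Pab(L + a)/(6LEI) = 287.1/EI
  span CE: triangular load, peak 35: w₀L³/(45EI) = 688.1/EI
  relative rotation θ_0 = (287.1 + 688.1)/EI = 975.2/EI
A unit hogging moment at C produces rotation L₁/(3EI) + L₂/(3EI) = 5.2/EI.
Slope continuity at C: θ_0 = M_C·5.2/EI, so M_C = 975.2/5.2 = 187.5 kN·m (hogging).

M_C = 187.5 kN·m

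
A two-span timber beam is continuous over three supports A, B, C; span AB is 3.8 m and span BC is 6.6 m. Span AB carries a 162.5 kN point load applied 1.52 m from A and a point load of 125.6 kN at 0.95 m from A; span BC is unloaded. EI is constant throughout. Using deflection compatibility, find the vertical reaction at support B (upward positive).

R_B = 120.6 kN

Insert a hinge at B; M_B is the redundant, and each span becomes simply supported.
Rotations at B on the released spans (each span's end-slope, ×1/EI):
  span AB: point load 162.5 at a = 1.52: Pab(L + a)/(6LEI) = 131.4/EI
  span AB: point load 125.6 at a = 0.95: Pab(L + a)/(6LEI) = 70.85/EI
  relative rotation θ_0 = (202.3 + 0)/EI = 202.3/EI
A unit hogging moment at B produces rotation L₁/(3EI) + L₂/(3EI) = 3.467/EI.
Slope continuity at B: θ_0 = M_B·3.467/EI, so M_B = 202.3/3.467 = 58.34 kN·m (hogging).
Span AB, ΣM about A with M_B applied at B: R_B^{AB}·3.8 = 366.3 + 58.34, so R_B^{AB} = 111.8 kN and R_A = 288.1 − 111.8 = 176.3 kN.
Span BC, ΣM about C: R_B^{BC}·6.6 = 0 + 58.34, so R_B^{BC} = 8.84 kN and R_C = 0 − 8.84 = -8.84 kN.
R_B = 111.8 + 8.84 = 120.6 kN.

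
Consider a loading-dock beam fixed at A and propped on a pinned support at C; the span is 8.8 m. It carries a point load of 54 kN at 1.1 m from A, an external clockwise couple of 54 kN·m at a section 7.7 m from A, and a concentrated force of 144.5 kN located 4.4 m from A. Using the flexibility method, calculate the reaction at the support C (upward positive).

Take the reaction at C as the redundant and release it; the primary structure is a cantilever fixed at A.
Deflection at C on the released cantilever, summing each load's contribution:
  point load 54 at a = 1.1: Pa²(3L − a)/(6EI) = 275.5/EI
  clockwise couple 54 at a = 7.7: M₀a(2L − a)/(2EI) = 2058/EI
  point load 144.5 at a = 4.4: Pa²(3L − a)/(6EI) = 10258/EI
  δ_0 = 12591/EI
Tip deflection under a unit load at C: L³/(3EI) = 227.2/EI.
Compatibility at C: δ_0 − R_C·δ_{CC} = 0, so R_C = 12591/227.2 = 55.43 kN.

R_C = 55.43 kN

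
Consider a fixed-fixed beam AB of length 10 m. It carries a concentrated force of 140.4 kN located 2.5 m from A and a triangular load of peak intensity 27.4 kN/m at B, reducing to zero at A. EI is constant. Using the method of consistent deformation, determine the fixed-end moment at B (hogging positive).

Release both end moments; the primary structure is a simply-supported span AB with redundants M_A and M_B.
Simple-span end rotations at A and B under the given loads:
  at A: point load 140.4 at a = 2.5: Pab(L + b)/(6LEI) = 767.8/EI
  at B: point load 140.4 at a = 2.5: Pab(L + a)/(6LEI) = 548.4/EI
  at A: triangular load, peak 27.4: 7w₀L³/(360EI) = 532.8/EI
  at B: triangular load, peak 27.4: w₀L³/(45EI) = 608.9/EI
  θ_A0 = 1301/EI,  θ_B0 = 1157/EI
Flexibility coefficients: a unit moment at one end gives L/(3EI) there and L/(6EI) at the far end, so f₁₁ = f₂₂ = 3.333/EI and f₁₂ = f₂₁ = 1.667/EI.
Compatibility — zero rotation at each built-in end:
  3.333 M_A + 1.667 M_B = 1301
  1.667 M_A + 3.333 M_B = 1157
Solving the pair gives M_A = 288.8 kN·m and M_B = 202.8 kN·m (hogging).

M_B = 202.8 kN·m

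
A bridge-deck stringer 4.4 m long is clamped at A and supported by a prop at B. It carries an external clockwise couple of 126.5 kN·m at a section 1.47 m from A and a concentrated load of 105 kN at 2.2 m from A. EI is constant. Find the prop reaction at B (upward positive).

R_B = 56.81 kN

Release the roller at B. Primary structure: cantilever fixed at A.
Primary-structure tip deflection at B by superposition:
  clockwise couple 126.5 at a = 1.47: M₀a(2L − a)/(2EI) = 681.5/EI
  point load 105 at a = 2.2: Pa²(3L − a)/(6EI) = 931.7/EI
  δ_0 = 1613/EI
Tip deflection under a unit load at B: L³/(3EI) = 28.39/EI.
Compatibility at B: δ_0 − R_B·δ_{BB} = 0, so R_B = 1613/28.39 = 56.81 kN.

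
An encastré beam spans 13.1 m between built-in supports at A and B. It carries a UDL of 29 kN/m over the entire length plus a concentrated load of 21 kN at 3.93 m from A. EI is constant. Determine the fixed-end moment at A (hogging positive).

Release both end moments; the primary structure is a simply-supported span AB with redundants M_A and M_B.
Simple-span end rotations at A and B under the given loads:
  at A: UDL 29: wL³/(24EI) = 2716/EI
  at B: UDL 29: wL³/(24EI) = 2716/EI
  at A: point load 21 at a = 3.93: Pab(L + b)/(6LEI) = 214.4/EI
  at B: point load 21 at a = 3.93: Pab(L + a)/(6LEI) = 164/EI
  θ_A0 = 2931/EI,  θ_B0 = 2880/EI
Flexibility coefficients: a unit moment at one end gives L/(3EI) there and L/(6EI) at the far end, so f₁₁ = f₂₂ = 4.367/EI and f₁₂ = f₂₁ = 2.183/EI.
Compatibility — zero rotation at each built-in end:
  4.367 M_A + 2.183 M_B = 2931
  2.183 M_A + 4.367 M_B = 2880
Solving the pair gives M_A = 455.2 kN·m and M_B = 432.1 kN·m (hogging).

M_A = 455.2 kN·m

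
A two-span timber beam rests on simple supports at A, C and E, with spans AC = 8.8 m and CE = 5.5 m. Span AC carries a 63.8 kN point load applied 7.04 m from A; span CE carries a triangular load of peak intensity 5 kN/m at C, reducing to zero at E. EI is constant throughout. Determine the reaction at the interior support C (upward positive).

Take M_C as the redundant. Released structure: two simple spans AC and CE with a hinge at C.
Rotations at C on the released spans (each span's end-slope, ×1/EI):
  span AC: point load 63.8 at a = 7.04: Pab(L + a)/(6LEI) = 237.2/EI
  span CE: triangular load, peak 5: w₀L³/(45EI) = 18.49/EI
  relative rotation θ_0 = (237.2 + 18.49)/EI = 255.6/EI
A unit hogging moment at C produces rotation L₁/(3EI) + L₂/(3EI) = 4.767/EI.
Compatibility: M_C·(L₁+L₂)/(3EI) = θ_0, giving M_C = 53.63 kN·m (hogging).
Span AC, ΣM about A with M_C applied at C: R_C^{AC}·8.8 = 449.2 + 53.63, so R_C^{AC} = 57.13 kN and R_A = 63.8 − 57.13 = 6.666 kN.
Span CE, ΣM about E: R_C^{CE}·5.5 = 50.42 + 53.63, so R_C^{CE} = 18.92 kN and R_E = 13.75 − 18.92 = -5.168 kN.
R_C = 57.13 + 18.92 = 76.05 kN.

R_C = 76.05 kN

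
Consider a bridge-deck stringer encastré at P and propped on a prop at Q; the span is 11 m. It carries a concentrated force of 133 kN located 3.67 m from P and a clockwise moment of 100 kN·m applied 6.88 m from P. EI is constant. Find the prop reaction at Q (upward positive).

Release the roller at Q. Primary structure: cantilever fixed at P.
Free-end deflection of the primary structure under the applied loading (downward +):
  point load 133 at a = 3.67: Pa²(3L − a)/(6EI) = 8757/EI
  clockwise couple 100 at a = 6.88: M₀a(2L − a)/(2EI) = 5201/EI
  δ_0 = 13958/EI
Flexibility coefficient — unit upward force at Q: δ_{QQ} = L³/(3EI) = 443.7/EI.
Compatibility at Q: δ_0 − R_Q·δ_{QQ} = 0, so R_Q = 13958/443.7 = 31.46 kN.

R_Q = 31.46 kN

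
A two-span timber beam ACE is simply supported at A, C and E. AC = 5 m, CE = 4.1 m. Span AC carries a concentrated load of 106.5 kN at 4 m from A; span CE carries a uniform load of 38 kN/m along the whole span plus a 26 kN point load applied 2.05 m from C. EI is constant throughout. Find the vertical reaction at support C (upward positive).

Insert a hinge at C; M_C is the redundant, and each span becomes simply supported.
Rotations at C on the released spans (each span's end-slope, ×1/EI):
  span AC: point load 106.5 at a = 4: Pab(L + a)/(6LEI) = 127.8/EI
  span CE: UDL 38: wL³/(24EI) = 109.1/EI
  span CE: point load 26 at a = 2.05: Pab(L + b)/(6LEI) = 27.32/EI
  relative rotation θ_0 = (127.8 + 136.4)/EI = 264.2/EI
A unit hogging moment at C produces rotation L₁/(3EI) + L₂/(3EI) = 3.033/EI.
Slope continuity at C: θ_0 = M_C·3.033/EI, so M_C = 264.2/3.033 = 87.11 kN·m (hogging).
Span AC, ΣM about A with M_C applied at C: R_C^{AC}·5 = 426 + 87.11, so R_C^{AC} = 102.6 kN and R_A = 106.5 − 102.6 = 3.878 kN.
Span CE, ΣM about E: R_C^{CE}·4.1 = 372.7 + 87.11, so R_C^{CE} = 112.1 kN and R_E = 181.8 − 112.1 = 69.65 kN.
R_C = 102.6 + 112.1 = 214.8 kN.

R_C = 214.8 kN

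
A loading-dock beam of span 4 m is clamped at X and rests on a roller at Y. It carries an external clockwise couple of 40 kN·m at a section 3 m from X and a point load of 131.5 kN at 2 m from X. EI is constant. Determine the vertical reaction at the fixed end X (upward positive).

R_X = 76.34 kN

Remove the prop at Y; the released (primary) structure is a cantilever built in at X.
Downward deflection at the released point Y due to the loads:
  clockwise couple 40 at a = 3: M₀a(2L − a)/(2EI) = 300/EI
  point load 131.5 at a = 2: Pa²(3L − a)/(6EI) = 876.7/EI
  δ_0 = 1177/EI
Tip deflection under a unit load at Y: L³/(3EI) = 21.33/EI.
The prop prevents deflection at Y: R_Y = δ_0/δ_{YY} = 1177/21.33 = 55.16 kN.
Vertical equilibrium: R_X = ΣP − R_Y = 131.5 − 55.16 = 76.34 kN.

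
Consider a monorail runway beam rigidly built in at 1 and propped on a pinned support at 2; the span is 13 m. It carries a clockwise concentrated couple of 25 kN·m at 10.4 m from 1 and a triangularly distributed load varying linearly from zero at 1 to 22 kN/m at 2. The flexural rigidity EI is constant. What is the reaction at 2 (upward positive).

Take the reaction at 2 as the redundant and release it; the primary structure is a cantilever fixed at 1.
Free-end deflection of the primary structure under the applied loading (downward +):
  clockwise couple 25 at a = 10.4: M₀a(2L − a)/(2EI) = 2028/EI
  triangular load, peak 22 at the free end: 11w₀L⁴/(120EI) = 57598/EI
  δ_0 = 59626/EI
Flexibility coefficient — unit upward force at 2: δ_{22} = L³/(3EI) = 732.3/EI.
Compatibility at 2: δ_0 − R_2·δ_{22} = 0, so R_2 = 59626/732.3 = 81.42 kN.

R_2 = 81.42 kN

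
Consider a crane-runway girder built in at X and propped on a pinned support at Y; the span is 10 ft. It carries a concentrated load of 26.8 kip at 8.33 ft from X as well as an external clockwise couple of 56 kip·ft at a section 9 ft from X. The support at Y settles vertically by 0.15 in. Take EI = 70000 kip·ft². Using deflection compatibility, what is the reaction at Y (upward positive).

R_Y = 25.84 kip

Release the roller at Y. Primary structure: cantilever fixed at X.
Free-end deflection of the primary structure under the applied loading (downward +):
  point load 26.8 at a = 8.33: Pa²(3L − a)/(6EI) = 6716/EI
  clockwise couple 56 at a = 9: M₀a(2L − a)/(2EI) = 2772/EI
  δ_0 = 9488/EI
Tip deflection under a unit load at Y: L³/(3EI) = 333.3/EI.
With EI = 70000 kip·ft²: δ_0 = 0.13555 ft and δ_{YY} = 0.004762 ft/kip.
Compatibility — the beam at Y must follow the support down by 0.0125 ft: δ_0 − R_Y·δ_{YY} = 0.0125, so R_Y = (0.13555 − 0.0125)/0.004762 = 25.84 kip.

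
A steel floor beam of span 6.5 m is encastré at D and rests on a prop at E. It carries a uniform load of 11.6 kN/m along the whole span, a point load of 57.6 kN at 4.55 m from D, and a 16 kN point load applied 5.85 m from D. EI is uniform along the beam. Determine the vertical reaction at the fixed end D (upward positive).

R_D = 74.66 kN

Release the roller at E. Primary structure: cantilever fixed at D.
Deflection at E on the released cantilever, summing each load's contribution:
  UDL 11.6: wL⁴/(8EI) = 2588/EI
  point load 57.6 at a = 4.55: Pa²(3L − a)/(6EI) = 2971/EI
  point load 16 at a = 5.85: Pa²(3L − a)/(6EI) = 1246/EI
  δ_0 = 6805/EI
Flexibility coefficient — unit upward force at E: δ_{EE} = L³/(3EI) = 91.54/EI.
Compatibility at E: δ_0 − R_E·δ_{EE} = 0, so R_E = 6805/91.54 = 74.34 kN.
Vertical equilibrium: R_D = ΣP − R_E = 149 − 74.34 = 74.66 kN.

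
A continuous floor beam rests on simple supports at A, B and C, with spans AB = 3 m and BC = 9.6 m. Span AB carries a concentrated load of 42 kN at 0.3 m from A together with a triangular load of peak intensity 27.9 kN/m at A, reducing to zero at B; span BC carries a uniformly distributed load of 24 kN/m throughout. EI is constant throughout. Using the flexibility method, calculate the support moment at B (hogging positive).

M_B = 215.6 kN·m

Take M_B as the redundant. Released structure: two simple spans AB and BC with a hinge at B.
End slopes at the hinge B, treating each span as simply supported:
  span AB: point load 42 at a = 0.3: Pab(L + a)/(6LEI) = 6.237/EI
  span AB: triangular load, peak 27.9: 7w₀L³/(360EI) = 14.65/EI
  span BC: UDL 24: wL³/(24EI) = 884.7/EI
  relative rotation θ_0 = (20.88 + 884.7)/EI = 905.6/EI
A unit hogging moment at B produces rotation L₁/(3EI) + L₂/(3EI) = 4.2/EI.
Slope continuity at B: θ_0 = M_B·4.2/EI, so M_B = 905.6/4.2 = 215.6 kN·m (hogging).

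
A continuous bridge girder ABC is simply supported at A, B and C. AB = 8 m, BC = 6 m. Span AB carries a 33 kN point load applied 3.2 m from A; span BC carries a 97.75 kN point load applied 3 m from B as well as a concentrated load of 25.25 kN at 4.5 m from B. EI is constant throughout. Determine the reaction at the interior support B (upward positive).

Release continuity at B by inserting a hinge; the redundant is the internal moment M_B. The primary structure is two simply-supported spans AB and BC.
Discontinuity in slope at B on the released structure — sum the simple-span end rotations:
  span AB: point load 33 at a = 3.2: Pab(L + a)/(6LEI) = 118.3/EI
  span BC: point load 97.75 at a = 3: Pab(L + b)/(6LEI) = 219.9/EI
  span BC: point load 25.25 at a = 4.5: Pab(L + b)/(6LEI) = 35.51/EI
  relative rotation θ_0 = (118.3 + 255.4)/EI = 373.7/EI
A unit hogging moment at B produces rotation L₁/(3EI) + L₂/(3EI) = 4.667/EI.
Slope continuity at B: θ_0 = M_B·4.667/EI, so M_B = 373.7/4.667 = 80.08 kN·m (hogging).
Span AB, ΣM about A with M_B applied at B: R_B^{AB}·8 = 105.6 + 80.08, so R_B^{AB} = 23.21 kN and R_A = 33 − 23.21 = 9.79 kN.
Span BC, ΣM about C: R_B^{BC}·6 = 331.1 + 80.08, so R_B^{BC} = 68.53 kN and R_C = 123 − 68.53 = 54.47 kN.
R_B = 23.21 + 68.53 = 91.74 kN.

R_B = 91.74 kN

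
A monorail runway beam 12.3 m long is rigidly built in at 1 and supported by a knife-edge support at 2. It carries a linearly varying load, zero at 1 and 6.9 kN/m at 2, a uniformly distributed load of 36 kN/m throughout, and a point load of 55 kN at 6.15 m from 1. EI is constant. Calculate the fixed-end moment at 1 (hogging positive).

M_1 = 868.5 kN·m

Choose R_2 as the redundant. The primary structure is the cantilever fixed at 1.
Free-end deflection of the primary structure under the applied loading (downward +):
  triangular load, peak 6.9 at the free end: 11w₀L⁴/(120EI) = 14477/EI
  UDL 36: wL⁴/(8EI) = 102999/EI
  point load 55 at a = 6.15: Pa²(3L − a)/(6EI) = 10661/EI
  δ_0 = 128137/EI
Flexibility coefficient — unit upward force at 2: δ_{22} = L³/(3EI) = 620.3/EI.
Compatibility at 2: δ_0 − R_2·δ_{22} = 0, so R_2 = 128137/620.3 = 206.6 kN.
Moment equilibrium about 1: M_1 = Σ(load moments about 1) − R_2·L = 3409 − 206.6×12.3 = 868.5 kN·m.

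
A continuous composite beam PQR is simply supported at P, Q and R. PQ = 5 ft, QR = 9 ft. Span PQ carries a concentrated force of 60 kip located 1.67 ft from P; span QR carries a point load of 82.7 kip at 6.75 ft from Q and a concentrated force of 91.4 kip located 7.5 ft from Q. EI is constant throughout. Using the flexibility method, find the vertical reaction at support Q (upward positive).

R_Q = 91.67 kip

Insert a hinge at Q; M_Q is the redundant, and each span becomes simply supported.
Discontinuity in slope at Q on the released structure — sum the simple-span end rotations:
  span PQ: point load 60 at a = 1.67: Pab(L + a)/(6LEI) = 74.19/EI
  span QR: point load 82.7 at a = 6.75: Pab(L + b)/(6LEI) = 261.7/EI
  span QR: point load 91.4 at a = 7.5: Pab(L + b)/(6LEI) = 199.9/EI
  relative rotation θ_0 = (74.19 + 461.6)/EI = 535.8/EI
A unit hogging moment at Q produces rotation L₁/(3EI) + L₂/(3EI) = 4.667/EI.
Compatibility: M_Q·(L₁+L₂)/(3EI) = θ_0, giving M_Q = 114.8 kip·ft (hogging).
Span PQ, ΣM about P with M_Q applied at Q: R_Q^{PQ}·5 = 100.2 + 114.8, so R_Q^{PQ} = 43 kip and R_P = 60 − 43 = 17 kip.
Span QR, ΣM about R: R_Q^{QR}·9 = 323.2 + 114.8, so R_Q^{QR} = 48.67 kip and R_R = 174.1 − 48.67 = 125.4 kip.
R_Q = 43 + 48.67 = 91.67 kip.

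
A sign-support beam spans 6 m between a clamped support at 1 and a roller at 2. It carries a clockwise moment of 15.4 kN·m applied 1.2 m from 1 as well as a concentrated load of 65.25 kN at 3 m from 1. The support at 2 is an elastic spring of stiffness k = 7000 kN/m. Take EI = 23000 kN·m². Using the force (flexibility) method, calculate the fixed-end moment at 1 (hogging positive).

Remove the prop at 2; the released (primary) structure is a cantilever built in at 1.
Primary-structure tip deflection at 2 by superposition:
  clockwise couple 15.4 at a = 1.2: M₀a(2L − a)/(2EI) = 99.79/EI
  point load 65.25 at a = 3: Pa²(3L − a)/(6EI) = 1468/EI
  δ_0 = 1568/EI
Flexibility coefficient — unit upward force at 2: δ_{22} = L³/(3EI) = 72/EI.
With EI = 23000 kN·m²: δ_0 = 0.06817 m and δ_{22} = 0.00313 m/kN.
Compatibility — the spring shortens by R_2/k under the reaction it provides: δ_0 − R_2·δ_{22} = R_2/k. With 1/k = 0.000143 m/kN, R_2 = δ_0 / (δ_{22} + 1/k) = 0.06817 / (0.00313 + 0.000143) = 20.83 kN.
Moment equilibrium about 1: M_1 = Σ(load moments about 1) − R_2·L = 211.2 − 20.83×6 = 86.19 kN·m.

M_1 = 86.19 kN·m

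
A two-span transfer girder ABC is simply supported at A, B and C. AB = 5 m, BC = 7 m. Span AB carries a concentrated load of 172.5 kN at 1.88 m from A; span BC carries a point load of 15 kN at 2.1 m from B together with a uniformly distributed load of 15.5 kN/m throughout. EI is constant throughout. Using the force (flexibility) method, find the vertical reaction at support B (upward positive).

Release continuity at B by inserting a hinge; the redundant is the internal moment M_B. The primary structure is two simply-supported spans AB and BC.
End slopes at the hinge B, treating each span as simply supported:
  span AB: point load 172.5 at a = 1.88: Pab(L + a)/(6LEI) = 232/EI
  span BC: point load 15 at a = 2.1: Pab(L + b)/(6LEI) = 43.73/EI
  span BC: UDL 15.5: wL³/(24EI) = 221.5/EI
  relative rotation θ_0 = (232 + 265.3)/EI = 497.3/EI
A unit hogging moment at B produces rotation L₁/(3EI) + L₂/(3EI) = 4/EI.
Slope continuity at B: θ_0 = M_B·4/EI, so M_B = 497.3/4 = 124.3 kN·m (hogging).
Span AB, ΣM about A with M_B applied at B: R_B^{AB}·5 = 324.3 + 124.3, so R_B^{AB} = 89.72 kN and R_A = 172.5 − 89.72 = 82.78 kN.
Span BC, ΣM about C: R_B^{BC}·7 = 453.2 + 124.3, so R_B^{BC} = 82.51 kN and R_C = 123.5 − 82.51 = 40.99 kN.
R_B = 89.72 + 82.51 = 172.2 kN.

R_B = 172.2 kN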